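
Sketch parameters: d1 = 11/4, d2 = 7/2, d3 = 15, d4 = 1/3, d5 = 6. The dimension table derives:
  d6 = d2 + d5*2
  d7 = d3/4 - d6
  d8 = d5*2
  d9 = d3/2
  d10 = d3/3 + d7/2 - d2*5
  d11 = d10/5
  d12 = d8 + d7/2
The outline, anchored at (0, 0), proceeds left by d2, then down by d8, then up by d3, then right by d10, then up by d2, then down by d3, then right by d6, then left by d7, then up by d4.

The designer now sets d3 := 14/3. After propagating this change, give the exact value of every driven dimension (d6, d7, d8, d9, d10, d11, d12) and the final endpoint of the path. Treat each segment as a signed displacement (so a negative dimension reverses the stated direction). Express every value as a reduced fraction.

d6 = 31/2
d7 = -43/3
d8 = 12
d9 = 7/3
d10 = -208/9
d11 = -208/45
d12 = 29/6
endpoint = (29/9, -49/6)

Apply edit: d3 := 14/3
  d6 = d2 + d5*2 = 31/2
  d7 = d3/4 - d6 = -43/3
  d8 = d5*2 = 12
  d9 = d3/2 = 7/3
  d10 = d3/3 + d7/2 - d2*5 = -208/9
  d11 = d10/5 = -208/45
  d12 = d8 + d7/2 = 29/6
Walk from origin (0, 0):
  seg 1: left by d2 = 7/2 → (-7/2, 0)
  seg 2: down by d8 = 12 → (-7/2, -12)
  seg 3: up by d3 = 14/3 → (-7/2, -22/3)
  seg 4: right by d10 = -208/9 → (-479/18, -22/3)
  seg 5: up by d2 = 7/2 → (-479/18, -23/6)
  seg 6: down by d3 = 14/3 → (-479/18, -17/2)
  seg 7: right by d6 = 31/2 → (-100/9, -17/2)
  seg 8: left by d7 = -43/3 → (29/9, -17/2)
  seg 9: up by d4 = 1/3 → (29/9, -49/6)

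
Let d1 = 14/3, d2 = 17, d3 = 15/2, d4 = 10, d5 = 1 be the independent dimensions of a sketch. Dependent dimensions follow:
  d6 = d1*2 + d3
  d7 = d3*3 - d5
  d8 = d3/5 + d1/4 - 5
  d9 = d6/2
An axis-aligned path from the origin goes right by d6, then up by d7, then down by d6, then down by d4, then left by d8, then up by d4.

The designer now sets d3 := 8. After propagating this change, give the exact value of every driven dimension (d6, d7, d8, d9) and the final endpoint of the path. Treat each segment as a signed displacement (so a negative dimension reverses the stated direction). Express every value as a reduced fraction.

Apply edit: d3 := 8
  d6 = d1*2 + d3 = 52/3
  d7 = d3*3 - d5 = 23
  d8 = d3/5 + d1/4 - 5 = -67/30
  d9 = d6/2 = 26/3
Walk from origin (0, 0):
  seg 1: right by d6 = 52/3 → (52/3, 0)
  seg 2: up by d7 = 23 → (52/3, 23)
  seg 3: down by d6 = 52/3 → (52/3, 17/3)
  seg 4: down by d4 = 10 → (52/3, -13/3)
  seg 5: left by d8 = -67/30 → (587/30, -13/3)
  seg 6: up by d4 = 10 → (587/30, 17/3)

d6 = 52/3
d7 = 23
d8 = -67/30
d9 = 26/3
endpoint = (587/30, 17/3)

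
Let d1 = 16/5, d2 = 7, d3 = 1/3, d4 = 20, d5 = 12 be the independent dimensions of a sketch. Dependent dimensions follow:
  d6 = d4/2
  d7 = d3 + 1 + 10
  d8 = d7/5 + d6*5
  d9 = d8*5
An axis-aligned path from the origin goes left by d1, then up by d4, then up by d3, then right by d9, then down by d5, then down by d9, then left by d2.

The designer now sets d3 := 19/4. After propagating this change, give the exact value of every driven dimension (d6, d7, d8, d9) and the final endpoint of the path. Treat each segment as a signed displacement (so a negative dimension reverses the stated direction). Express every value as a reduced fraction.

Apply edit: d3 := 19/4
  d6 = d4/2 = 10
  d7 = d3 + 1 + 10 = 63/4
  d8 = d7/5 + d6*5 = 1063/20
  d9 = d8*5 = 1063/4
Walk from origin (0, 0):
  seg 1: left by d1 = 16/5 → (-16/5, 0)
  seg 2: up by d4 = 20 → (-16/5, 20)
  seg 3: up by d3 = 19/4 → (-16/5, 99/4)
  seg 4: right by d9 = 1063/4 → (5251/20, 99/4)
  seg 5: down by d5 = 12 → (5251/20, 51/4)
  seg 6: down by d9 = 1063/4 → (5251/20, -253)
  seg 7: left by d2 = 7 → (5111/20, -253)

d6 = 10
d7 = 63/4
d8 = 1063/20
d9 = 1063/4
endpoint = (5111/20, -253)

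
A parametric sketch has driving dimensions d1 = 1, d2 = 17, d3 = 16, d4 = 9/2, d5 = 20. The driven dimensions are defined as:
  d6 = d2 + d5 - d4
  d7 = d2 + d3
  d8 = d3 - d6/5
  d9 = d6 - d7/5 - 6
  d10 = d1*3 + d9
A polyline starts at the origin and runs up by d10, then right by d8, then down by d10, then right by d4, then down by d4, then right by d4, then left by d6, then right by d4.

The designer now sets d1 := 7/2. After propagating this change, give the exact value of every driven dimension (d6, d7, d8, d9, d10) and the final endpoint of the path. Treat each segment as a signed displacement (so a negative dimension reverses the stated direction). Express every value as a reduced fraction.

Apply edit: d1 := 7/2
  d6 = d2 + d5 - d4 = 65/2
  d7 = d2 + d3 = 33
  d8 = d3 - d6/5 = 19/2
  d9 = d6 - d7/5 - 6 = 199/10
  d10 = d1*3 + d9 = 152/5
Walk from origin (0, 0):
  seg 1: up by d10 = 152/5 → (0, 152/5)
  seg 2: right by d8 = 19/2 → (19/2, 152/5)
  seg 3: down by d10 = 152/5 → (19/2, 0)
  seg 4: right by d4 = 9/2 → (14, 0)
  seg 5: down by d4 = 9/2 → (14, -9/2)
  seg 6: right by d4 = 9/2 → (37/2, -9/2)
  seg 7: left by d6 = 65/2 → (-14, -9/2)
  seg 8: right by d4 = 9/2 → (-19/2, -9/2)

d6 = 65/2
d7 = 33
d8 = 19/2
d9 = 199/10
d10 = 152/5
endpoint = (-19/2, -9/2)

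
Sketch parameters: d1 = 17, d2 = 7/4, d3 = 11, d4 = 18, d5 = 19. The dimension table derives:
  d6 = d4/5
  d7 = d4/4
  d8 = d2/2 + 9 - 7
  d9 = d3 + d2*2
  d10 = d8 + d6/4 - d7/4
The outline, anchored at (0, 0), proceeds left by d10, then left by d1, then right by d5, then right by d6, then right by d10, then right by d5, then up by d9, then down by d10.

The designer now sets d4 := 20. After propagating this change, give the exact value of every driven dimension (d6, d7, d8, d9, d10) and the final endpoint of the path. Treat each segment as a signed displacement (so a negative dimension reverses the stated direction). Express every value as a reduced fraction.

Apply edit: d4 := 20
  d6 = d4/5 = 4
  d7 = d4/4 = 5
  d8 = d2/2 + 9 - 7 = 23/8
  d9 = d3 + d2*2 = 29/2
  d10 = d8 + d6/4 - d7/4 = 21/8
Walk from origin (0, 0):
  seg 1: left by d10 = 21/8 → (-21/8, 0)
  seg 2: left by d1 = 17 → (-157/8, 0)
  seg 3: right by d5 = 19 → (-5/8, 0)
  seg 4: right by d6 = 4 → (27/8, 0)
  seg 5: right by d10 = 21/8 → (6, 0)
  seg 6: right by d5 = 19 → (25, 0)
  seg 7: up by d9 = 29/2 → (25, 29/2)
  seg 8: down by d10 = 21/8 → (25, 95/8)

d6 = 4
d7 = 5
d8 = 23/8
d9 = 29/2
d10 = 21/8
endpoint = (25, 95/8)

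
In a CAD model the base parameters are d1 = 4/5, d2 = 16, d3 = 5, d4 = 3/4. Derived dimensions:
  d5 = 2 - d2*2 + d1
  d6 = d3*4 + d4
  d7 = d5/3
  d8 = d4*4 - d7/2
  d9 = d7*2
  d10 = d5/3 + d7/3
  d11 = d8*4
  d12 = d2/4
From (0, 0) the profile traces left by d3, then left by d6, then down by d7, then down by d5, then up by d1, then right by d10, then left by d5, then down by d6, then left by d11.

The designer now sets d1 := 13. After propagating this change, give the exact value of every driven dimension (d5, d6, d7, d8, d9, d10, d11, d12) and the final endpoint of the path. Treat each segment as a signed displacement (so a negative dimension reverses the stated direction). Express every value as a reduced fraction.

Apply edit: d1 := 13
  d5 = 2 - d2*2 + d1 = -17
  d6 = d3*4 + d4 = 83/4
  d7 = d5/3 = -17/3
  d8 = d4*4 - d7/2 = 35/6
  d9 = d7*2 = -34/3
  d10 = d5/3 + d7/3 = -68/9
  d11 = d8*4 = 70/3
  d12 = d2/4 = 4
Walk from origin (0, 0):
  seg 1: left by d3 = 5 → (-5, 0)
  seg 2: left by d6 = 83/4 → (-103/4, 0)
  seg 3: down by d7 = -17/3 → (-103/4, 17/3)
  seg 4: down by d5 = -17 → (-103/4, 68/3)
  seg 5: up by d1 = 13 → (-103/4, 107/3)
  seg 6: right by d10 = -68/9 → (-1199/36, 107/3)
  seg 7: left by d5 = -17 → (-587/36, 107/3)
  seg 8: down by d6 = 83/4 → (-587/36, 179/12)
  seg 9: left by d11 = 70/3 → (-1427/36, 179/12)

d5 = -17
d6 = 83/4
d7 = -17/3
d8 = 35/6
d9 = -34/3
d10 = -68/9
d11 = 70/3
d12 = 4
endpoint = (-1427/36, 179/12)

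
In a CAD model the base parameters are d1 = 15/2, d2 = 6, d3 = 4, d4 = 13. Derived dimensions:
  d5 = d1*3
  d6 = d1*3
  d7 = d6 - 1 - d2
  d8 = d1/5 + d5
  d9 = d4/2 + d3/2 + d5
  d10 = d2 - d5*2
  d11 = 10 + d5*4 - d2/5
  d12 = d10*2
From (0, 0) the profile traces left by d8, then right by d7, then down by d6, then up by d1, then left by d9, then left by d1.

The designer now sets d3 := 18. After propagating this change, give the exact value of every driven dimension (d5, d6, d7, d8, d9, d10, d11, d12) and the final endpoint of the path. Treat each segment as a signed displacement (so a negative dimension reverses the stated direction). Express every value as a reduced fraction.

d5 = 45/2
d6 = 45/2
d7 = 31/2
d8 = 24
d9 = 38
d10 = -39
d11 = 494/5
d12 = -78
endpoint = (-54, -15)

Apply edit: d3 := 18
  d5 = d1*3 = 45/2
  d6 = d1*3 = 45/2
  d7 = d6 - 1 - d2 = 31/2
  d8 = d1/5 + d5 = 24
  d9 = d4/2 + d3/2 + d5 = 38
  d10 = d2 - d5*2 = -39
  d11 = 10 + d5*4 - d2/5 = 494/5
  d12 = d10*2 = -78
Walk from origin (0, 0):
  seg 1: left by d8 = 24 → (-24, 0)
  seg 2: right by d7 = 31/2 → (-17/2, 0)
  seg 3: down by d6 = 45/2 → (-17/2, -45/2)
  seg 4: up by d1 = 15/2 → (-17/2, -15)
  seg 5: left by d9 = 38 → (-93/2, -15)
  seg 6: left by d1 = 15/2 → (-54, -15)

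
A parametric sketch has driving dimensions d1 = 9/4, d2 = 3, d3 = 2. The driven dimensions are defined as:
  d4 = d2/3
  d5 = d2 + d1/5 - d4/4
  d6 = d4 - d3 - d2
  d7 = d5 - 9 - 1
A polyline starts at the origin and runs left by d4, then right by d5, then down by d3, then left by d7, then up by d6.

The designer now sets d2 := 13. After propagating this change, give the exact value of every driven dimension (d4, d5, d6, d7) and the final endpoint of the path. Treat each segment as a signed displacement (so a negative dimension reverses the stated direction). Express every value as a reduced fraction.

d4 = 13/3
d5 = 371/30
d6 = -32/3
d7 = 71/30
endpoint = (17/3, -38/3)

Apply edit: d2 := 13
  d4 = d2/3 = 13/3
  d5 = d2 + d1/5 - d4/4 = 371/30
  d6 = d4 - d3 - d2 = -32/3
  d7 = d5 - 9 - 1 = 71/30
Walk from origin (0, 0):
  seg 1: left by d4 = 13/3 → (-13/3, 0)
  seg 2: right by d5 = 371/30 → (241/30, 0)
  seg 3: down by d3 = 2 → (241/30, -2)
  seg 4: left by d7 = 71/30 → (17/3, -2)
  seg 5: up by d6 = -32/3 → (17/3, -38/3)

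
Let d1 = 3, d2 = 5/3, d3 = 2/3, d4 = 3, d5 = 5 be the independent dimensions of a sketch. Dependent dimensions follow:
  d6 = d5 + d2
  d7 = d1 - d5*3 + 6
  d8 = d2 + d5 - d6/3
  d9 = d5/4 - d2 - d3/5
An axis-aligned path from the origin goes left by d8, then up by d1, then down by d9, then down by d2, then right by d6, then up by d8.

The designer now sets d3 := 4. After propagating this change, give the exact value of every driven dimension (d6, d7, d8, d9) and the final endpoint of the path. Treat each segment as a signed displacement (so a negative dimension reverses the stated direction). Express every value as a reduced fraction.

Apply edit: d3 := 4
  d6 = d5 + d2 = 20/3
  d7 = d1 - d5*3 + 6 = -6
  d8 = d2 + d5 - d6/3 = 40/9
  d9 = d5/4 - d2 - d3/5 = -73/60
Walk from origin (0, 0):
  seg 1: left by d8 = 40/9 → (-40/9, 0)
  seg 2: up by d1 = 3 → (-40/9, 3)
  seg 3: down by d9 = -73/60 → (-40/9, 253/60)
  seg 4: down by d2 = 5/3 → (-40/9, 51/20)
  seg 5: right by d6 = 20/3 → (20/9, 51/20)
  seg 6: up by d8 = 40/9 → (20/9, 1259/180)

d6 = 20/3
d7 = -6
d8 = 40/9
d9 = -73/60
endpoint = (20/9, 1259/180)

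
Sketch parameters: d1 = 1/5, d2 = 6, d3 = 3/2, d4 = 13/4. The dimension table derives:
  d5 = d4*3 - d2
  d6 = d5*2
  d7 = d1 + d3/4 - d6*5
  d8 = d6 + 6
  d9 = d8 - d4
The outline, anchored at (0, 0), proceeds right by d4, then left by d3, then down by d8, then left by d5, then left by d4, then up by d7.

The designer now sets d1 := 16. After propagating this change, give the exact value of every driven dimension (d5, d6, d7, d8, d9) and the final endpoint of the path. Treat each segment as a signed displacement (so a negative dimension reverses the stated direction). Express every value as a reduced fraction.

d5 = 15/4
d6 = 15/2
d7 = -169/8
d8 = 27/2
d9 = 41/4
endpoint = (-21/4, -277/8)

Apply edit: d1 := 16
  d5 = d4*3 - d2 = 15/4
  d6 = d5*2 = 15/2
  d7 = d1 + d3/4 - d6*5 = -169/8
  d8 = d6 + 6 = 27/2
  d9 = d8 - d4 = 41/4
Walk from origin (0, 0):
  seg 1: right by d4 = 13/4 → (13/4, 0)
  seg 2: left by d3 = 3/2 → (7/4, 0)
  seg 3: down by d8 = 27/2 → (7/4, -27/2)
  seg 4: left by d5 = 15/4 → (-2, -27/2)
  seg 5: left by d4 = 13/4 → (-21/4, -27/2)
  seg 6: up by d7 = -169/8 → (-21/4, -277/8)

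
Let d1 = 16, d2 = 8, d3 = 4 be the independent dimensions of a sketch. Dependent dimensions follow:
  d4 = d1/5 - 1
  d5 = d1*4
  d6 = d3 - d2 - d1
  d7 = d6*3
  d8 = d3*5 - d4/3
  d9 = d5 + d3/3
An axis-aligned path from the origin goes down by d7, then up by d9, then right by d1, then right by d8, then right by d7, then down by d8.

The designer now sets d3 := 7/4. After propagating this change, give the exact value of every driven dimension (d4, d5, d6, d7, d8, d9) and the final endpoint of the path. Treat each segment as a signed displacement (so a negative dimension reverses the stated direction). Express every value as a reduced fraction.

d4 = 11/5
d5 = 64
d6 = -89/4
d7 = -267/4
d8 = 481/60
d9 = 775/12
endpoint = (-641/15, 7399/60)

Apply edit: d3 := 7/4
  d4 = d1/5 - 1 = 11/5
  d5 = d1*4 = 64
  d6 = d3 - d2 - d1 = -89/4
  d7 = d6*3 = -267/4
  d8 = d3*5 - d4/3 = 481/60
  d9 = d5 + d3/3 = 775/12
Walk from origin (0, 0):
  seg 1: down by d7 = -267/4 → (0, 267/4)
  seg 2: up by d9 = 775/12 → (0, 394/3)
  seg 3: right by d1 = 16 → (16, 394/3)
  seg 4: right by d8 = 481/60 → (1441/60, 394/3)
  seg 5: right by d7 = -267/4 → (-641/15, 394/3)
  seg 6: down by d8 = 481/60 → (-641/15, 7399/60)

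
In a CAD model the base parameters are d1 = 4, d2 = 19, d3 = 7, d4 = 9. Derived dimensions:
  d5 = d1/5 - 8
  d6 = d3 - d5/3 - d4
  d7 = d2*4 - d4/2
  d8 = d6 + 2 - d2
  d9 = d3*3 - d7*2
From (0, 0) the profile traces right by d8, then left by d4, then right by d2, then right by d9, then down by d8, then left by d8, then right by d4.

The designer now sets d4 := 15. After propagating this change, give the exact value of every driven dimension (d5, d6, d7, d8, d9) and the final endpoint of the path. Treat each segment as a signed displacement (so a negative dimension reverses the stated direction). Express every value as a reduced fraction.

Apply edit: d4 := 15
  d5 = d1/5 - 8 = -36/5
  d6 = d3 - d5/3 - d4 = -28/5
  d7 = d2*4 - d4/2 = 137/2
  d8 = d6 + 2 - d2 = -113/5
  d9 = d3*3 - d7*2 = -116
Walk from origin (0, 0):
  seg 1: right by d8 = -113/5 → (-113/5, 0)
  seg 2: left by d4 = 15 → (-188/5, 0)
  seg 3: right by d2 = 19 → (-93/5, 0)
  seg 4: right by d9 = -116 → (-673/5, 0)
  seg 5: down by d8 = -113/5 → (-673/5, 113/5)
  seg 6: left by d8 = -113/5 → (-112, 113/5)
  seg 7: right by d4 = 15 → (-97, 113/5)

d5 = -36/5
d6 = -28/5
d7 = 137/2
d8 = -113/5
d9 = -116
endpoint = (-97, 113/5)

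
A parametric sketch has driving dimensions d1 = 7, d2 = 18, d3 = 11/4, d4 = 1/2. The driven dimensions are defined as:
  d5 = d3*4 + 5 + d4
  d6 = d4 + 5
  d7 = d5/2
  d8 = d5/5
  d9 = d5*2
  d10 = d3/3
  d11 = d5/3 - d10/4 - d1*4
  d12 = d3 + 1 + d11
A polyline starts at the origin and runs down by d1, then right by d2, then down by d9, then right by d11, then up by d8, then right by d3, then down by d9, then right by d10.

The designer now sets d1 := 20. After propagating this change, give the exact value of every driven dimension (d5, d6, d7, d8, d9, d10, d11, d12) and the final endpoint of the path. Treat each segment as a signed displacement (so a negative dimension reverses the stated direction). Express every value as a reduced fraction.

Apply edit: d1 := 20
  d5 = d3*4 + 5 + d4 = 33/2
  d6 = d4 + 5 = 11/2
  d7 = d5/2 = 33/4
  d8 = d5/5 = 33/10
  d9 = d5*2 = 33
  d10 = d3/3 = 11/12
  d11 = d5/3 - d10/4 - d1*4 = -3587/48
  d12 = d3 + 1 + d11 = -3407/48
Walk from origin (0, 0):
  seg 1: down by d1 = 20 → (0, -20)
  seg 2: right by d2 = 18 → (18, -20)
  seg 3: down by d9 = 33 → (18, -53)
  seg 4: right by d11 = -3587/48 → (-2723/48, -53)
  seg 5: up by d8 = 33/10 → (-2723/48, -497/10)
  seg 6: right by d3 = 11/4 → (-2591/48, -497/10)
  seg 7: down by d9 = 33 → (-2591/48, -827/10)
  seg 8: right by d10 = 11/12 → (-849/16, -827/10)

d5 = 33/2
d6 = 11/2
d7 = 33/4
d8 = 33/10
d9 = 33
d10 = 11/12
d11 = -3587/48
d12 = -3407/48
endpoint = (-849/16, -827/10)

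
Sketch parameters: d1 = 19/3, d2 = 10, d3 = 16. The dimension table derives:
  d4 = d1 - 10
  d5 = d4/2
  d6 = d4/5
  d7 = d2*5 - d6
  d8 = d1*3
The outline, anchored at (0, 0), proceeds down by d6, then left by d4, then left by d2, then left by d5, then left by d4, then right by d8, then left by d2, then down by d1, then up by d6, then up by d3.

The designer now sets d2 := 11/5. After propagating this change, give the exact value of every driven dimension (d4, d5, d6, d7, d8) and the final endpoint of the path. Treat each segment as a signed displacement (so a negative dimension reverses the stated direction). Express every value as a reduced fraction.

d4 = -11/3
d5 = -11/6
d6 = -11/15
d7 = 176/15
d8 = 19
endpoint = (713/30, 29/3)

Apply edit: d2 := 11/5
  d4 = d1 - 10 = -11/3
  d5 = d4/2 = -11/6
  d6 = d4/5 = -11/15
  d7 = d2*5 - d6 = 176/15
  d8 = d1*3 = 19
Walk from origin (0, 0):
  seg 1: down by d6 = -11/15 → (0, 11/15)
  seg 2: left by d4 = -11/3 → (11/3, 11/15)
  seg 3: left by d2 = 11/5 → (22/15, 11/15)
  seg 4: left by d5 = -11/6 → (33/10, 11/15)
  seg 5: left by d4 = -11/3 → (209/30, 11/15)
  seg 6: right by d8 = 19 → (779/30, 11/15)
  seg 7: left by d2 = 11/5 → (713/30, 11/15)
  seg 8: down by d1 = 19/3 → (713/30, -28/5)
  seg 9: up by d6 = -11/15 → (713/30, -19/3)
  seg 10: up by d3 = 16 → (713/30, 29/3)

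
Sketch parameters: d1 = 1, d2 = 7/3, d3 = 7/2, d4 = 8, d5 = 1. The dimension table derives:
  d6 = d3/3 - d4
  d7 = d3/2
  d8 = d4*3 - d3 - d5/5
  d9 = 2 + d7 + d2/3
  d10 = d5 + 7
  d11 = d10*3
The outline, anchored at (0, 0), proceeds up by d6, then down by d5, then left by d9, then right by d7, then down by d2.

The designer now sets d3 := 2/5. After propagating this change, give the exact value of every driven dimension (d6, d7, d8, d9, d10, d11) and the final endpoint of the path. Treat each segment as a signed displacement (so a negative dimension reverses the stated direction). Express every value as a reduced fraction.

Apply edit: d3 := 2/5
  d6 = d3/3 - d4 = -118/15
  d7 = d3/2 = 1/5
  d8 = d4*3 - d3 - d5/5 = 117/5
  d9 = 2 + d7 + d2/3 = 134/45
  d10 = d5 + 7 = 8
  d11 = d10*3 = 24
Walk from origin (0, 0):
  seg 1: up by d6 = -118/15 → (0, -118/15)
  seg 2: down by d5 = 1 → (0, -133/15)
  seg 3: left by d9 = 134/45 → (-134/45, -133/15)
  seg 4: right by d7 = 1/5 → (-25/9, -133/15)
  seg 5: down by d2 = 7/3 → (-25/9, -56/5)

d6 = -118/15
d7 = 1/5
d8 = 117/5
d9 = 134/45
d10 = 8
d11 = 24
endpoint = (-25/9, -56/5)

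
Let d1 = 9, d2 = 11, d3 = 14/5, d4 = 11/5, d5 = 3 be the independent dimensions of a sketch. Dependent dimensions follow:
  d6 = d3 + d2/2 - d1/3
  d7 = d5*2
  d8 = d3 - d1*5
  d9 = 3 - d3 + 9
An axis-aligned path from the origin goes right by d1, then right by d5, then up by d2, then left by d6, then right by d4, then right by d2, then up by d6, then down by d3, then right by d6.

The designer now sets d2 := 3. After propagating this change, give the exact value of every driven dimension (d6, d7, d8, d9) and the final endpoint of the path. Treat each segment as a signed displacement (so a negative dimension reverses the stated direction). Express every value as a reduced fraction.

Apply edit: d2 := 3
  d6 = d3 + d2/2 - d1/3 = 13/10
  d7 = d5*2 = 6
  d8 = d3 - d1*5 = -211/5
  d9 = 3 - d3 + 9 = 46/5
Walk from origin (0, 0):
  seg 1: right by d1 = 9 → (9, 0)
  seg 2: right by d5 = 3 → (12, 0)
  seg 3: up by d2 = 3 → (12, 3)
  seg 4: left by d6 = 13/10 → (107/10, 3)
  seg 5: right by d4 = 11/5 → (129/10, 3)
  seg 6: right by d2 = 3 → (159/10, 3)
  seg 7: up by d6 = 13/10 → (159/10, 43/10)
  seg 8: down by d3 = 14/5 → (159/10, 3/2)
  seg 9: right by d6 = 13/10 → (86/5, 3/2)

d6 = 13/10
d7 = 6
d8 = -211/5
d9 = 46/5
endpoint = (86/5, 3/2)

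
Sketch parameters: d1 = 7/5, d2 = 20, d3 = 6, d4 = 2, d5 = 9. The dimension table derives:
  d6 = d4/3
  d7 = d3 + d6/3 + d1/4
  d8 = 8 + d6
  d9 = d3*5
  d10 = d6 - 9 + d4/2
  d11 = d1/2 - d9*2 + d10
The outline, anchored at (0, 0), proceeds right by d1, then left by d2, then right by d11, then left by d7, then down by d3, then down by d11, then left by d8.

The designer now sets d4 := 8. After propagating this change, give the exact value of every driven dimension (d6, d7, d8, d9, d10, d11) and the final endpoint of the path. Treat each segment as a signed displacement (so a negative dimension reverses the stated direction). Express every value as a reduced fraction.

d6 = 8/3
d7 = 1303/180
d8 = 32/3
d9 = 30
d10 = -7/3
d11 = -1849/30
endpoint = (-3533/36, 1669/30)

Apply edit: d4 := 8
  d6 = d4/3 = 8/3
  d7 = d3 + d6/3 + d1/4 = 1303/180
  d8 = 8 + d6 = 32/3
  d9 = d3*5 = 30
  d10 = d6 - 9 + d4/2 = -7/3
  d11 = d1/2 - d9*2 + d10 = -1849/30
Walk from origin (0, 0):
  seg 1: right by d1 = 7/5 → (7/5, 0)
  seg 2: left by d2 = 20 → (-93/5, 0)
  seg 3: right by d11 = -1849/30 → (-2407/30, 0)
  seg 4: left by d7 = 1303/180 → (-3149/36, 0)
  seg 5: down by d3 = 6 → (-3149/36, -6)
  seg 6: down by d11 = -1849/30 → (-3149/36, 1669/30)
  seg 7: left by d8 = 32/3 → (-3533/36, 1669/30)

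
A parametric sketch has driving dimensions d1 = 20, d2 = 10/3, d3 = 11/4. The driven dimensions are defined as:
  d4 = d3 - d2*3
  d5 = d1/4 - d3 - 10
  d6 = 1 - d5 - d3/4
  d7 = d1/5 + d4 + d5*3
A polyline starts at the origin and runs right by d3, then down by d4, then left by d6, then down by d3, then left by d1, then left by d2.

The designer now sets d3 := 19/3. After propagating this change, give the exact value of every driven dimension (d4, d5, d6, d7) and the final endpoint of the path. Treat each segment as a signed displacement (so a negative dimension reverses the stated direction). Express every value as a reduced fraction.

Apply edit: d3 := 19/3
  d4 = d3 - d2*3 = -11/3
  d5 = d1/4 - d3 - 10 = -34/3
  d6 = 1 - d5 - d3/4 = 43/4
  d7 = d1/5 + d4 + d5*3 = -101/3
Walk from origin (0, 0):
  seg 1: right by d3 = 19/3 → (19/3, 0)
  seg 2: down by d4 = -11/3 → (19/3, 11/3)
  seg 3: left by d6 = 43/4 → (-53/12, 11/3)
  seg 4: down by d3 = 19/3 → (-53/12, -8/3)
  seg 5: left by d1 = 20 → (-293/12, -8/3)
  seg 6: left by d2 = 10/3 → (-111/4, -8/3)

d4 = -11/3
d5 = -34/3
d6 = 43/4
d7 = -101/3
endpoint = (-111/4, -8/3)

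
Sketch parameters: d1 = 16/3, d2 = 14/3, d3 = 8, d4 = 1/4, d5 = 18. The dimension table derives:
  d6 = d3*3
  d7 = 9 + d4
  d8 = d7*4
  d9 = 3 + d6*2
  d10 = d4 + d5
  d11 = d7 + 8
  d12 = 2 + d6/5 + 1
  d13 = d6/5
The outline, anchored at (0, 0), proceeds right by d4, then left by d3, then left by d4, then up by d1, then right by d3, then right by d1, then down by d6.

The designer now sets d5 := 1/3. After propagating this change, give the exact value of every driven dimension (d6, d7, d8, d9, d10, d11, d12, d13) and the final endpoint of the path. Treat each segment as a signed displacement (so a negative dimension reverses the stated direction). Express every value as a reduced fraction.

d6 = 24
d7 = 37/4
d8 = 37
d9 = 51
d10 = 7/12
d11 = 69/4
d12 = 39/5
d13 = 24/5
endpoint = (16/3, -56/3)

Apply edit: d5 := 1/3
  d6 = d3*3 = 24
  d7 = 9 + d4 = 37/4
  d8 = d7*4 = 37
  d9 = 3 + d6*2 = 51
  d10 = d4 + d5 = 7/12
  d11 = d7 + 8 = 69/4
  d12 = 2 + d6/5 + 1 = 39/5
  d13 = d6/5 = 24/5
Walk from origin (0, 0):
  seg 1: right by d4 = 1/4 → (1/4, 0)
  seg 2: left by d3 = 8 → (-31/4, 0)
  seg 3: left by d4 = 1/4 → (-8, 0)
  seg 4: up by d1 = 16/3 → (-8, 16/3)
  seg 5: right by d3 = 8 → (0, 16/3)
  seg 6: right by d1 = 16/3 → (16/3, 16/3)
  seg 7: down by d6 = 24 → (16/3, -56/3)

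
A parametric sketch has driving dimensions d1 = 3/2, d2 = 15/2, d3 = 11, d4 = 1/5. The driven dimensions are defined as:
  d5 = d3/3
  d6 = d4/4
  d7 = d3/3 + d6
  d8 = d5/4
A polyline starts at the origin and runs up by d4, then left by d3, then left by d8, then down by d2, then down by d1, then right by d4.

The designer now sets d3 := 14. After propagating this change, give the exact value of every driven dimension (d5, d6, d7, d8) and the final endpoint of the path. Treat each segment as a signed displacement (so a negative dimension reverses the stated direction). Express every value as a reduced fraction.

Apply edit: d3 := 14
  d5 = d3/3 = 14/3
  d6 = d4/4 = 1/20
  d7 = d3/3 + d6 = 283/60
  d8 = d5/4 = 7/6
Walk from origin (0, 0):
  seg 1: up by d4 = 1/5 → (0, 1/5)
  seg 2: left by d3 = 14 → (-14, 1/5)
  seg 3: left by d8 = 7/6 → (-91/6, 1/5)
  seg 4: down by d2 = 15/2 → (-91/6, -73/10)
  seg 5: down by d1 = 3/2 → (-91/6, -44/5)
  seg 6: right by d4 = 1/5 → (-449/30, -44/5)

d5 = 14/3
d6 = 1/20
d7 = 283/60
d8 = 7/6
endpoint = (-449/30, -44/5)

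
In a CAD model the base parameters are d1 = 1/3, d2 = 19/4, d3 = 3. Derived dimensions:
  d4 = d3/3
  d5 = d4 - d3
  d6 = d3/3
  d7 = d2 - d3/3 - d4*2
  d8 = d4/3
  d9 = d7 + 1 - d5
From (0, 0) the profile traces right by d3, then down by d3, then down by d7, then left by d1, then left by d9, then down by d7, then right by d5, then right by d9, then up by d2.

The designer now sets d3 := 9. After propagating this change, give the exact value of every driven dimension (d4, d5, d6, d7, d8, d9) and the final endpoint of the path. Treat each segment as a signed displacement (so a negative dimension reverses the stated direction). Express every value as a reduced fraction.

Apply edit: d3 := 9
  d4 = d3/3 = 3
  d5 = d4 - d3 = -6
  d6 = d3/3 = 3
  d7 = d2 - d3/3 - d4*2 = -17/4
  d8 = d4/3 = 1
  d9 = d7 + 1 - d5 = 11/4
Walk from origin (0, 0):
  seg 1: right by d3 = 9 → (9, 0)
  seg 2: down by d3 = 9 → (9, -9)
  seg 3: down by d7 = -17/4 → (9, -19/4)
  seg 4: left by d1 = 1/3 → (26/3, -19/4)
  seg 5: left by d9 = 11/4 → (71/12, -19/4)
  seg 6: down by d7 = -17/4 → (71/12, -1/2)
  seg 7: right by d5 = -6 → (-1/12, -1/2)
  seg 8: right by d9 = 11/4 → (8/3, -1/2)
  seg 9: up by d2 = 19/4 → (8/3, 17/4)

d4 = 3
d5 = -6
d6 = 3
d7 = -17/4
d8 = 1
d9 = 11/4
endpoint = (8/3, 17/4)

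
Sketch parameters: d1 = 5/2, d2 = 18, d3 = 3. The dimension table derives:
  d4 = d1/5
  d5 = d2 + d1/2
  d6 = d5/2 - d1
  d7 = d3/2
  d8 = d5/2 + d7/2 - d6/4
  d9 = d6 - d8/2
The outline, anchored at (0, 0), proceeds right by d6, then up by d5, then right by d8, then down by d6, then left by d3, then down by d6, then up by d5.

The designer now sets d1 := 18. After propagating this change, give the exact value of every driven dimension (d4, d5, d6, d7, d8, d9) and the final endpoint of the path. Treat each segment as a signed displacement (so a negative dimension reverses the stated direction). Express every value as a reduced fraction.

Apply edit: d1 := 18
  d4 = d1/5 = 18/5
  d5 = d2 + d1/2 = 27
  d6 = d5/2 - d1 = -9/2
  d7 = d3/2 = 3/2
  d8 = d5/2 + d7/2 - d6/4 = 123/8
  d9 = d6 - d8/2 = -195/16
Walk from origin (0, 0):
  seg 1: right by d6 = -9/2 → (-9/2, 0)
  seg 2: up by d5 = 27 → (-9/2, 27)
  seg 3: right by d8 = 123/8 → (87/8, 27)
  seg 4: down by d6 = -9/2 → (87/8, 63/2)
  seg 5: left by d3 = 3 → (63/8, 63/2)
  seg 6: down by d6 = -9/2 → (63/8, 36)
  seg 7: up by d5 = 27 → (63/8, 63)

d4 = 18/5
d5 = 27
d6 = -9/2
d7 = 3/2
d8 = 123/8
d9 = -195/16
endpoint = (63/8, 63)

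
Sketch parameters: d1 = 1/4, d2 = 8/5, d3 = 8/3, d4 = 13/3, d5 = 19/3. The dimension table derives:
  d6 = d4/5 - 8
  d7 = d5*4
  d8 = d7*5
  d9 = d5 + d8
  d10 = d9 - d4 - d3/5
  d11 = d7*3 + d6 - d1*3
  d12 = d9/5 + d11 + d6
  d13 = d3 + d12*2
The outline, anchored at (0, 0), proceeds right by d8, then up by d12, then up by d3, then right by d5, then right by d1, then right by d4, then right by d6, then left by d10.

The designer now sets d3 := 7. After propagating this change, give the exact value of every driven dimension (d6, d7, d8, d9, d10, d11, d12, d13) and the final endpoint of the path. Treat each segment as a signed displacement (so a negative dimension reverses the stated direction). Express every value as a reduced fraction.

d6 = -107/15
d7 = 76/3
d8 = 380/3
d9 = 133
d10 = 1909/15
d11 = 4087/60
d12 = 1051/12
d13 = 1093/6
endpoint = (191/60, 1135/12)

Apply edit: d3 := 7
  d6 = d4/5 - 8 = -107/15
  d7 = d5*4 = 76/3
  d8 = d7*5 = 380/3
  d9 = d5 + d8 = 133
  d10 = d9 - d4 - d3/5 = 1909/15
  d11 = d7*3 + d6 - d1*3 = 4087/60
  d12 = d9/5 + d11 + d6 = 1051/12
  d13 = d3 + d12*2 = 1093/6
Walk from origin (0, 0):
  seg 1: right by d8 = 380/3 → (380/3, 0)
  seg 2: up by d12 = 1051/12 → (380/3, 1051/12)
  seg 3: up by d3 = 7 → (380/3, 1135/12)
  seg 4: right by d5 = 19/3 → (133, 1135/12)
  seg 5: right by d1 = 1/4 → (533/4, 1135/12)
  seg 6: right by d4 = 13/3 → (1651/12, 1135/12)
  seg 7: right by d6 = -107/15 → (2609/20, 1135/12)
  seg 8: left by d10 = 1909/15 → (191/60, 1135/12)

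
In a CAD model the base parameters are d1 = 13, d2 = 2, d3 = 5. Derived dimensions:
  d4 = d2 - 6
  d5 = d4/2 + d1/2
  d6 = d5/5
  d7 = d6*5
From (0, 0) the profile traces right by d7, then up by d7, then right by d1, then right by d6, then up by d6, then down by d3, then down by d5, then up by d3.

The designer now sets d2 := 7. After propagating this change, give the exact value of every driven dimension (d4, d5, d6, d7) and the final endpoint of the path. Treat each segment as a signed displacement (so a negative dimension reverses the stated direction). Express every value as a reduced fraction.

Apply edit: d2 := 7
  d4 = d2 - 6 = 1
  d5 = d4/2 + d1/2 = 7
  d6 = d5/5 = 7/5
  d7 = d6*5 = 7
Walk from origin (0, 0):
  seg 1: right by d7 = 7 → (7, 0)
  seg 2: up by d7 = 7 → (7, 7)
  seg 3: right by d1 = 13 → (20, 7)
  seg 4: right by d6 = 7/5 → (107/5, 7)
  seg 5: up by d6 = 7/5 → (107/5, 42/5)
  seg 6: down by d3 = 5 → (107/5, 17/5)
  seg 7: down by d5 = 7 → (107/5, -18/5)
  seg 8: up by d3 = 5 → (107/5, 7/5)

d4 = 1
d5 = 7
d6 = 7/5
d7 = 7
endpoint = (107/5, 7/5)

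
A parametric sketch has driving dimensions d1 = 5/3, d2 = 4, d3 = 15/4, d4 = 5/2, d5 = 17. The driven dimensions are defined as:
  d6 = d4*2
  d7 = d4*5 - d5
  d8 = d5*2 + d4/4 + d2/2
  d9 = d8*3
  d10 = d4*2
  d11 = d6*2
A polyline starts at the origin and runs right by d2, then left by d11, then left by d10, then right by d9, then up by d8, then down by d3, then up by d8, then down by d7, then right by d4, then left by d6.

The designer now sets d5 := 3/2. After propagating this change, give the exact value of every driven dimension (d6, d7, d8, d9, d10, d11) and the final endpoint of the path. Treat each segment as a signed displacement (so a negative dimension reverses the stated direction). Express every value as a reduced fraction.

Apply edit: d5 := 3/2
  d6 = d4*2 = 5
  d7 = d4*5 - d5 = 11
  d8 = d5*2 + d4/4 + d2/2 = 45/8
  d9 = d8*3 = 135/8
  d10 = d4*2 = 5
  d11 = d6*2 = 10
Walk from origin (0, 0):
  seg 1: right by d2 = 4 → (4, 0)
  seg 2: left by d11 = 10 → (-6, 0)
  seg 3: left by d10 = 5 → (-11, 0)
  seg 4: right by d9 = 135/8 → (47/8, 0)
  seg 5: up by d8 = 45/8 → (47/8, 45/8)
  seg 6: down by d3 = 15/4 → (47/8, 15/8)
  seg 7: up by d8 = 45/8 → (47/8, 15/2)
  seg 8: down by d7 = 11 → (47/8, -7/2)
  seg 9: right by d4 = 5/2 → (67/8, -7/2)
  seg 10: left by d6 = 5 → (27/8, -7/2)

d6 = 5
d7 = 11
d8 = 45/8
d9 = 135/8
d10 = 5
d11 = 10
endpoint = (27/8, -7/2)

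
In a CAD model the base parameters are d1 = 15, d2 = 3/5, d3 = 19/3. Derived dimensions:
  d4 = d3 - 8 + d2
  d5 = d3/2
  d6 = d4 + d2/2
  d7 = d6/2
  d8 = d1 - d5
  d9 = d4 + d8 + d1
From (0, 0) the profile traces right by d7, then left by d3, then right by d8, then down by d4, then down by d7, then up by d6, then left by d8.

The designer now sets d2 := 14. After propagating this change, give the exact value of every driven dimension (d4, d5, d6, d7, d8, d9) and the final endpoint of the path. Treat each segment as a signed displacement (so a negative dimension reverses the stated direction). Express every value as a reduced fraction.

Apply edit: d2 := 14
  d4 = d3 - 8 + d2 = 37/3
  d5 = d3/2 = 19/6
  d6 = d4 + d2/2 = 58/3
  d7 = d6/2 = 29/3
  d8 = d1 - d5 = 71/6
  d9 = d4 + d8 + d1 = 235/6
Walk from origin (0, 0):
  seg 1: right by d7 = 29/3 → (29/3, 0)
  seg 2: left by d3 = 19/3 → (10/3, 0)
  seg 3: right by d8 = 71/6 → (91/6, 0)
  seg 4: down by d4 = 37/3 → (91/6, -37/3)
  seg 5: down by d7 = 29/3 → (91/6, -22)
  seg 6: up by d6 = 58/3 → (91/6, -8/3)
  seg 7: left by d8 = 71/6 → (10/3, -8/3)

d4 = 37/3
d5 = 19/6
d6 = 58/3
d7 = 29/3
d8 = 71/6
d9 = 235/6
endpoint = (10/3, -8/3)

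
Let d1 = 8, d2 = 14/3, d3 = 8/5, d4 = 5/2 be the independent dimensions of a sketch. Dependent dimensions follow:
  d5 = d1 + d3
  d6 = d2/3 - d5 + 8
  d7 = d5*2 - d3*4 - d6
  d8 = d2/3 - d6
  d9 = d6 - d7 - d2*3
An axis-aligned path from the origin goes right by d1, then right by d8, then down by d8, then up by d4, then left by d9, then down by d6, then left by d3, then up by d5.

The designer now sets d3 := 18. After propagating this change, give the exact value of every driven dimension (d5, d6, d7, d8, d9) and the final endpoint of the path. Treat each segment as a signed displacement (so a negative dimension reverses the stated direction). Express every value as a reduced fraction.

d5 = 26
d6 = -148/9
d7 = -32/9
d8 = 18
d9 = -242/9
endpoint = (314/9, 485/18)

Apply edit: d3 := 18
  d5 = d1 + d3 = 26
  d6 = d2/3 - d5 + 8 = -148/9
  d7 = d5*2 - d3*4 - d6 = -32/9
  d8 = d2/3 - d6 = 18
  d9 = d6 - d7 - d2*3 = -242/9
Walk from origin (0, 0):
  seg 1: right by d1 = 8 → (8, 0)
  seg 2: right by d8 = 18 → (26, 0)
  seg 3: down by d8 = 18 → (26, -18)
  seg 4: up by d4 = 5/2 → (26, -31/2)
  seg 5: left by d9 = -242/9 → (476/9, -31/2)
  seg 6: down by d6 = -148/9 → (476/9, 17/18)
  seg 7: left by d3 = 18 → (314/9, 17/18)
  seg 8: up by d5 = 26 → (314/9, 485/18)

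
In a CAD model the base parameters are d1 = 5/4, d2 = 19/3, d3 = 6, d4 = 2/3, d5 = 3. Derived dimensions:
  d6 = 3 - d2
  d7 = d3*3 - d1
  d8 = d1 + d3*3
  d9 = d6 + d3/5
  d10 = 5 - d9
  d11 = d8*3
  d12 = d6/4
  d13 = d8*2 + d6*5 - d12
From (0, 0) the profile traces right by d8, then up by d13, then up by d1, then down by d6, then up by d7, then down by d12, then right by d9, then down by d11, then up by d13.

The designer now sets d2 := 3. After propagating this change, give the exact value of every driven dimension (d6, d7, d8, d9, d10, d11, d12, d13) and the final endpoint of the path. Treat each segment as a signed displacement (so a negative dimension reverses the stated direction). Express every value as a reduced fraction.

d6 = 0
d7 = 67/4
d8 = 77/4
d9 = 6/5
d10 = 19/5
d11 = 231/4
d12 = 0
d13 = 77/2
endpoint = (409/20, 149/4)

Apply edit: d2 := 3
  d6 = 3 - d2 = 0
  d7 = d3*3 - d1 = 67/4
  d8 = d1 + d3*3 = 77/4
  d9 = d6 + d3/5 = 6/5
  d10 = 5 - d9 = 19/5
  d11 = d8*3 = 231/4
  d12 = d6/4 = 0
  d13 = d8*2 + d6*5 - d12 = 77/2
Walk from origin (0, 0):
  seg 1: right by d8 = 77/4 → (77/4, 0)
  seg 2: up by d13 = 77/2 → (77/4, 77/2)
  seg 3: up by d1 = 5/4 → (77/4, 159/4)
  seg 4: down by d6 = 0 → (77/4, 159/4)
  seg 5: up by d7 = 67/4 → (77/4, 113/2)
  seg 6: down by d12 = 0 → (77/4, 113/2)
  seg 7: right by d9 = 6/5 → (409/20, 113/2)
  seg 8: down by d11 = 231/4 → (409/20, -5/4)
  seg 9: up by d13 = 77/2 → (409/20, 149/4)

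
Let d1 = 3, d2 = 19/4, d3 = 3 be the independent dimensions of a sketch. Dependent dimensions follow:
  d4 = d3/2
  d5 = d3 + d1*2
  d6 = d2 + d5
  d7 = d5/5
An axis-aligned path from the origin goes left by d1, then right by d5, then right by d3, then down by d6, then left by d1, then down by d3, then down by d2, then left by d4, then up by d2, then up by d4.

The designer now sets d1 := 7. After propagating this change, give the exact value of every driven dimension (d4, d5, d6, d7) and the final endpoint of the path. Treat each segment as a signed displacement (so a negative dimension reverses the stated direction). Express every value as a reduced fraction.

d4 = 3/2
d5 = 17
d6 = 87/4
d7 = 17/5
endpoint = (9/2, -93/4)

Apply edit: d1 := 7
  d4 = d3/2 = 3/2
  d5 = d3 + d1*2 = 17
  d6 = d2 + d5 = 87/4
  d7 = d5/5 = 17/5
Walk from origin (0, 0):
  seg 1: left by d1 = 7 → (-7, 0)
  seg 2: right by d5 = 17 → (10, 0)
  seg 3: right by d3 = 3 → (13, 0)
  seg 4: down by d6 = 87/4 → (13, -87/4)
  seg 5: left by d1 = 7 → (6, -87/4)
  seg 6: down by d3 = 3 → (6, -99/4)
  seg 7: down by d2 = 19/4 → (6, -59/2)
  seg 8: left by d4 = 3/2 → (9/2, -59/2)
  seg 9: up by d2 = 19/4 → (9/2, -99/4)
  seg 10: up by d4 = 3/2 → (9/2, -93/4)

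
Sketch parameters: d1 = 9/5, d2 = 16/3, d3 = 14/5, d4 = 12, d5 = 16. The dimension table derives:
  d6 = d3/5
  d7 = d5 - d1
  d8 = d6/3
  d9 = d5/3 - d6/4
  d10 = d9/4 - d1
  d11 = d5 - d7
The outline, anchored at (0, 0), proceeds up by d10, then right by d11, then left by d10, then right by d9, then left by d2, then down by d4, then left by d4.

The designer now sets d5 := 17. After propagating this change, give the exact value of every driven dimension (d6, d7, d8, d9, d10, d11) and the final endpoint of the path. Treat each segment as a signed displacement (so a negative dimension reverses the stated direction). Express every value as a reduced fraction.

Apply edit: d5 := 17
  d6 = d3/5 = 14/25
  d7 = d5 - d1 = 76/5
  d8 = d6/3 = 14/75
  d9 = d5/3 - d6/4 = 829/150
  d10 = d9/4 - d1 = -251/600
  d11 = d5 - d7 = 9/5
Walk from origin (0, 0):
  seg 1: up by d10 = -251/600 → (0, -251/600)
  seg 2: right by d11 = 9/5 → (9/5, -251/600)
  seg 3: left by d10 = -251/600 → (1331/600, -251/600)
  seg 4: right by d9 = 829/150 → (1549/200, -251/600)
  seg 5: left by d2 = 16/3 → (1447/600, -251/600)
  seg 6: down by d4 = 12 → (1447/600, -7451/600)
  seg 7: left by d4 = 12 → (-5753/600, -7451/600)

d6 = 14/25
d7 = 76/5
d8 = 14/75
d9 = 829/150
d10 = -251/600
d11 = 9/5
endpoint = (-5753/600, -7451/600)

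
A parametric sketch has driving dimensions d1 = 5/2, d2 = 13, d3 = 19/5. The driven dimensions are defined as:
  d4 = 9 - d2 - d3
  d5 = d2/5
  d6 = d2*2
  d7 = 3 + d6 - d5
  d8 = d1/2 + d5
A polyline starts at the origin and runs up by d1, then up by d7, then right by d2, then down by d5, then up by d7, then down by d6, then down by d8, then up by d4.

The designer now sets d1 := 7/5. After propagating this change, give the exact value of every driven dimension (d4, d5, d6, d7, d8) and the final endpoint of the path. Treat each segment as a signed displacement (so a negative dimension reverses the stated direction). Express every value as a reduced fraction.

d4 = -39/5
d5 = 13/5
d6 = 26
d7 = 132/5
d8 = 33/10
endpoint = (13, 29/2)

Apply edit: d1 := 7/5
  d4 = 9 - d2 - d3 = -39/5
  d5 = d2/5 = 13/5
  d6 = d2*2 = 26
  d7 = 3 + d6 - d5 = 132/5
  d8 = d1/2 + d5 = 33/10
Walk from origin (0, 0):
  seg 1: up by d1 = 7/5 → (0, 7/5)
  seg 2: up by d7 = 132/5 → (0, 139/5)
  seg 3: right by d2 = 13 → (13, 139/5)
  seg 4: down by d5 = 13/5 → (13, 126/5)
  seg 5: up by d7 = 132/5 → (13, 258/5)
  seg 6: down by d6 = 26 → (13, 128/5)
  seg 7: down by d8 = 33/10 → (13, 223/10)
  seg 8: up by d4 = -39/5 → (13, 29/2)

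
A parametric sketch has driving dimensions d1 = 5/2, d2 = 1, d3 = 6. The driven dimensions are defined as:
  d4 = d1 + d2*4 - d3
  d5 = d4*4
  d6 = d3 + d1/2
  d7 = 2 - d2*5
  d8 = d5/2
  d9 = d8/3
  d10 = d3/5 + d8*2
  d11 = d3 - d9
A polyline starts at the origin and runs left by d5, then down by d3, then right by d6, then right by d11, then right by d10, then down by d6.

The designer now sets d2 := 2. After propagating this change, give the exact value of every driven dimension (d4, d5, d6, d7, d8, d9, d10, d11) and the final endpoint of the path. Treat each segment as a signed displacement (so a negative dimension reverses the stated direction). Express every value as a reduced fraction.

Apply edit: d2 := 2
  d4 = d1 + d2*4 - d3 = 9/2
  d5 = d4*4 = 18
  d6 = d3 + d1/2 = 29/4
  d7 = 2 - d2*5 = -8
  d8 = d5/2 = 9
  d9 = d8/3 = 3
  d10 = d3/5 + d8*2 = 96/5
  d11 = d3 - d9 = 3
Walk from origin (0, 0):
  seg 1: left by d5 = 18 → (-18, 0)
  seg 2: down by d3 = 6 → (-18, -6)
  seg 3: right by d6 = 29/4 → (-43/4, -6)
  seg 4: right by d11 = 3 → (-31/4, -6)
  seg 5: right by d10 = 96/5 → (229/20, -6)
  seg 6: down by d6 = 29/4 → (229/20, -53/4)

d4 = 9/2
d5 = 18
d6 = 29/4
d7 = -8
d8 = 9
d9 = 3
d10 = 96/5
d11 = 3
endpoint = (229/20, -53/4)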